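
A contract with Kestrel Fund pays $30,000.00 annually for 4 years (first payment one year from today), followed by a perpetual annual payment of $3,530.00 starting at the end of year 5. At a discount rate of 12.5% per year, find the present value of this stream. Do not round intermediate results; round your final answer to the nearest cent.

$107799.27

PV of 4-year annuity: $30,000.00 × [1 − (1+0.125)^−4] / 0.125 = 90169.18153
Perpetuity value at year 4: $3,530.00 / 0.125 = 28240.00000
PV of perpetuity: 28240.00000 / (1+0.125)^4 = 17630.09297
Total PV = 90169.18153 + 17630.09297 = 107799.27450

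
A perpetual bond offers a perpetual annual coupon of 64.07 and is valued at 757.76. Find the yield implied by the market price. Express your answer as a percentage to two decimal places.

P = C/r ⇒ r = C/P = 64.07/757.76 = 0.084552

8.46%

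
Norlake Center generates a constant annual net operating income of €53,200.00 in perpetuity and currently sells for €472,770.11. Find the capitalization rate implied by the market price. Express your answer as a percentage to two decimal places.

11.25%

P = C/r ⇒ r = C/P = €53,200.00/€472,770.11 = 0.112528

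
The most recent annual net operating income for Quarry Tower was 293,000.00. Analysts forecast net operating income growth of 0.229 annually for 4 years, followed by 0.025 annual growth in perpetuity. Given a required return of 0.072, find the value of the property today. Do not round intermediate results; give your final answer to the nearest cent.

12707500.51

D_1 = 360097.00000
D_2 = 442559.21300
D_3 = 543905.27278
D_4 = 668459.58024
Terminal value at year 4: TV = D_4×(1+g_2)/(r−g_2) = 685171.06975/0.047 = 14578107.86700
P_0 = D_1/(1+r)^1 + D_2/(1+r)^2 + D_3/(1+r)^3 + D_4/(1+r)^4 + TV/(1+r)^4
    = 335911.38060 + 385107.35705 + 441508.34124 + 506169.54420 + 11038803.88952 = 12707500.51260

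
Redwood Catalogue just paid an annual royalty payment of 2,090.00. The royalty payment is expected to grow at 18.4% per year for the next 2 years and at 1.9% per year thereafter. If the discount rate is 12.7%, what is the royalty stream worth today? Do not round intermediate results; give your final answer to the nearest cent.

D_1 = 2474.56000
D_2 = 2929.87904
Terminal value at year 2: TV = D_2×(1+g_2)/(r−g_2) = 2985.54674/0.108 = 27643.95131
P_0 = D_1/(1+r)^1 + D_2/(1+r)^2 + TV/(1+r)^2
    = 2195.70541 + 2306.75706 + 21764.68005 = 26267.14253

26267.14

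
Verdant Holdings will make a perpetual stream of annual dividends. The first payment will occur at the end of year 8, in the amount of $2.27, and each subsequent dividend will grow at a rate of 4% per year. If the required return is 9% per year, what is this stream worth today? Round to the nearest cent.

$24.84

Value at end of year 7: C₁ / (r − g) = $2.27 / (0.09 − 0.04) = $45.4000
Discount to today: PV = $45.4000 / (1 + 0.09)^7 = $45.4000 / 1.828039 = $24.84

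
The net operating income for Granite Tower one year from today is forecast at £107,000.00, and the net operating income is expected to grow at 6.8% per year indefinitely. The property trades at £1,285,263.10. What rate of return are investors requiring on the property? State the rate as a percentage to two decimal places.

15.13%

P = D₁/(r − g) ⇒ r = D₁/P + g = £107,000.0000/£1,285,263.10 + 0.068 = 0.083251 + 0.068 = 0.151251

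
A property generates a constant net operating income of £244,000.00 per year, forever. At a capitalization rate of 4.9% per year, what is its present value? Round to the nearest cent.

£4979591.84

Level perpetuity: PV = C / r = £244,000.00 / 0.049 = £4,979,591.84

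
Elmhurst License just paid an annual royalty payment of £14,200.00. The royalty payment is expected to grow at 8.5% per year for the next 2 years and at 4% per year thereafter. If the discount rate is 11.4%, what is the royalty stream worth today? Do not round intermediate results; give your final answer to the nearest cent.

£216613.05

D_1 = 15407.00000
D_2 = 16716.59500
Terminal value at year 2: TV = D_2×(1+g_2)/(r−g_2) = 17385.25880/0.074 = 234935.92973
P_0 = D_1/(1+r)^1 + D_2/(1+r)^2 + TV/(1+r)^2
    = 13830.34111 + 13470.30530 + 189312.39886 = 216613.04527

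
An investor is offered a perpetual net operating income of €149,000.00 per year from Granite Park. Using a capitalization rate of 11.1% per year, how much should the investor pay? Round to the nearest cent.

Level perpetuity: PV = C / r = €149,000.00 / 0.111 = €1,342,342.34

€1342342.34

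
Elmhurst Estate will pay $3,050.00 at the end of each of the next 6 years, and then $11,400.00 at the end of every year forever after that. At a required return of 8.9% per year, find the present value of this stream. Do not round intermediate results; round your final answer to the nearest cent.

PV of 6-year annuity: $3,050.00 × [1 − (1+0.089)^−6] / 0.089 = 13722.94048
Perpetuity value at year 6: $11,400.00 / 0.089 = 128089.88764
PV of perpetuity: 128089.88764 / (1+0.089)^6 = 76797.58551
Total PV = 13722.94048 + 76797.58551 = 90520.52599

$90520.53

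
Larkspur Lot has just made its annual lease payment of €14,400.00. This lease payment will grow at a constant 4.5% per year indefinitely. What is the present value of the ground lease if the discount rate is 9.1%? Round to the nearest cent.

€327130.43

D₁ = D₀ × (1 + g) = €14,400.00 × 1.045 = €15,048.0000
Growing perpetuity: P = D₁ / (r − g) = €15,048.0000 / (0.091 − 0.045) = €327,130.43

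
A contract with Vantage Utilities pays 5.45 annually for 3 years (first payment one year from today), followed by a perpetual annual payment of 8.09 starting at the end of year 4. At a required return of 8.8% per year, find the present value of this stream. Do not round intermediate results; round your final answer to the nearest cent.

85.23

PV of 3-year annuity: 5.45 × [1 − (1+0.088)^−3] / 0.088 = 13.84488
Perpetuity value at year 3: 8.09 / 0.088 = 91.93182
PV of perpetuity: 91.93182 / (1+0.088)^3 = 71.38043
Total PV = 13.84488 + 71.38043 = 85.22531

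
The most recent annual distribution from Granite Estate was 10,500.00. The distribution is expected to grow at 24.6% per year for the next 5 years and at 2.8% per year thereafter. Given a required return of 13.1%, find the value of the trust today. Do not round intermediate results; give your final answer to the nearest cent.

240926.07

D_1 = 13083.00000
D_2 = 16301.41800
D_3 = 20311.56683
D_4 = 25308.21227
D_5 = 31534.03249
Terminal value at year 5: TV = D_5×(1+g_2)/(r−g_2) = 32416.98540/0.103 = 314728.01354
P_0 = D_1/(1+r)^1 + D_2/(1+r)^2 + D_3/(1+r)^3 + D_4/(1+r)^4 + D_5/(1+r)^5 + TV/(1+r)^5
    = 11567.63926 + 12743.83600 + 14039.62834 + 15467.17676 + 17039.87820 + 170067.91055 = 240926.06910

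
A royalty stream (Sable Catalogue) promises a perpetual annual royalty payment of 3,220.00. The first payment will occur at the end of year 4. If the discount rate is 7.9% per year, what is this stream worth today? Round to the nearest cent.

Value at end of year 3: C / r = 3,220.00 / 0.079 = 40,759.4937
Discount to today: PV = 40,759.4937 / (1 + 0.079)^3 = 40,759.4937 / 1.256216 = 32,446.25

32446.25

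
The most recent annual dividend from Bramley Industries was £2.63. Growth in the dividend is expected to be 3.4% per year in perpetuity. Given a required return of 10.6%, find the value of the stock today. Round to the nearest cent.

£37.77

D₁ = D₀ × (1 + g) = £2.63 × 1.034 = £2.7194
Growing perpetuity: P = D₁ / (r − g) = £2.7194 / (0.106 − 0.034) = £37.77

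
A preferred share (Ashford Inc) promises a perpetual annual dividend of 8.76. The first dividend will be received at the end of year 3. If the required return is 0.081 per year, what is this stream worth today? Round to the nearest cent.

92.55

Value at end of year 2: C / r = 8.76 / 0.081 = 108.1481
Discount to today: PV = 108.1481 / (1 + 0.081)^2 = 108.1481 / 1.168561 = 92.55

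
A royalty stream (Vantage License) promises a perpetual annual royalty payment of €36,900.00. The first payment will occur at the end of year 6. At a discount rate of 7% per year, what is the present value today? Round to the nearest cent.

€375845.57

Value at end of year 5: C / r = €36,900.00 / 0.07 = €527,142.8571
Discount to today: PV = €527,142.8571 / (1 + 0.07)^5 = €527,142.8571 / 1.402552 = €375,845.57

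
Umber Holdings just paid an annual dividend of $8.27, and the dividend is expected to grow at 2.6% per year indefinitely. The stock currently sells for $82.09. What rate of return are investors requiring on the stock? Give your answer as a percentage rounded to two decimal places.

12.94%

D₁ = $8.27 × 1.026 = $8.4850
P = D₁/(r − g) ⇒ r = D₁/P + g = $8.4850/$82.09 + 0.026 = 0.103362 + 0.026 = 0.129362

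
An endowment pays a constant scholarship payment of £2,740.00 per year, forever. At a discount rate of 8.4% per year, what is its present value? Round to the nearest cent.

£32619.05

Level perpetuity: PV = C / r = £2,740.00 / 0.084 = £32,619.05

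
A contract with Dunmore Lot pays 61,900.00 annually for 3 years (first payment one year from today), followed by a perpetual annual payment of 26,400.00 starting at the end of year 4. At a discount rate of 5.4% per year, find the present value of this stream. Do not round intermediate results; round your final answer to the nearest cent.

PV of 3-year annuity: 61,900.00 × [1 − (1+0.054)^−3] / 0.054 = 167313.50773
Perpetuity value at year 3: 26,400.00 / 0.054 = 488888.88889
PV of perpetuity: 488888.88889 / (1+0.054)^3 = 417530.62388
Total PV = 167313.50773 + 417530.62388 = 584844.13161

584844.13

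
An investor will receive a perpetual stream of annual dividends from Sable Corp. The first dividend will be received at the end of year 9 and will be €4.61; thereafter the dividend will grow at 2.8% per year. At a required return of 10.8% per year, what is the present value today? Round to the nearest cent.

€25.37

Value at end of year 8: C₁ / (r − g) = €4.61 / (0.108 − 0.028) = €57.6250
Discount to today: PV = €57.6250 / (1 + 0.108)^8 = €57.6250 / 2.271528 = €25.37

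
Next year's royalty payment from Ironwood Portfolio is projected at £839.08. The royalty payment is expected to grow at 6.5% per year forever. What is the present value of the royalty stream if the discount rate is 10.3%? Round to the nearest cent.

£22081.05

Growing perpetuity: P = D₁ / (r − g) = £839.0800 / (0.103 − 0.065) = £22,081.05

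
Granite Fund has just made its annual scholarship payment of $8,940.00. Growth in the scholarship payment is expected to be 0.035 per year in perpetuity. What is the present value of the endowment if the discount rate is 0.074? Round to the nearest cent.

$237253.85

D₁ = D₀ × (1 + g) = $8,940.00 × 1.035 = $9,252.9000
Growing perpetuity: P = D₁ / (r − g) = $9,252.9000 / (0.074 − 0.035) = $237,253.85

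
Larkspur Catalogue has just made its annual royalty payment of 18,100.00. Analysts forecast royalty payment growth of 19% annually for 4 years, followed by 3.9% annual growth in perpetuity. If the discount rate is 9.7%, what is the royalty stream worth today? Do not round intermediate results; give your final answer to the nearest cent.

538082.00

D_1 = 21539.00000
D_2 = 25631.41000
D_3 = 30501.37790
D_4 = 36296.63970
Terminal value at year 4: TV = D_4×(1+g_2)/(r−g_2) = 37712.20865/0.058 = 650210.49395
P_0 = D_1/(1+r)^1 + D_2/(1+r)^2 + D_3/(1+r)^3 + D_4/(1+r)^4 + TV/(1+r)^4
    = 19634.45761 + 21299.00142 + 23104.65970 + 25063.39566 + 448980.48437 = 538081.99877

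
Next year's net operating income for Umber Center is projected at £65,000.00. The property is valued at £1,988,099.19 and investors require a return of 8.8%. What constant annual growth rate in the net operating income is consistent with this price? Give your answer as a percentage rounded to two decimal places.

P = D₁/(r−g) ⇒ g = r − D₁/P = 0.088 − £65,000.00/£1,988,099.19 = 0.055305

5.53%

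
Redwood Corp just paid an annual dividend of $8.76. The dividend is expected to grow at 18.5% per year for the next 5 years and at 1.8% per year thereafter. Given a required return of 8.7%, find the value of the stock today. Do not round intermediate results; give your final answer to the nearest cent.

D_1 = 10.38060
D_2 = 12.30101
D_3 = 14.57670
D_4 = 17.27339
D_5 = 20.46896
Terminal value at year 5: TV = D_5×(1+g_2)/(r−g_2) = 20.83741/0.069 = 301.99138
P_0 = D_1/(1+r)^1 + D_2/(1+r)^2 + D_3/(1+r)^3 + D_4/(1+r)^4 + D_5/(1+r)^5 + TV/(1+r)^5
    = 9.54977 + 10.41074 + 11.34934 + 12.37255 + 13.48802 + 198.99714 = 256.16756

$256.17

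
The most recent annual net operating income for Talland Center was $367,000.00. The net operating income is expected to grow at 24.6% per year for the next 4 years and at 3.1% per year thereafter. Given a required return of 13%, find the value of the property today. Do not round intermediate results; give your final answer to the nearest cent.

$7535436.99

D_1 = 457282.00000
D_2 = 569773.37200
D_3 = 709937.62151
D_4 = 884582.27640
Terminal value at year 4: TV = D_4×(1+g_2)/(r−g_2) = 912004.32697/0.099 = 9212164.91891
P_0 = D_1/(1+r)^1 + D_2/(1+r)^2 + D_3/(1+r)^3 + D_4/(1+r)^4 + TV/(1+r)^4
    = 404674.33628 + 446216.12656 + 492022.38380 + 542530.87629 + 5649993.26724 = 7535436.99017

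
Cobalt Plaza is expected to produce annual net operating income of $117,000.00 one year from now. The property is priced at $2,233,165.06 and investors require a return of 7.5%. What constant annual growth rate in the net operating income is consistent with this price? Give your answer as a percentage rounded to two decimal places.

2.26%

P = D₁/(r−g) ⇒ g = r − D₁/P = 0.075 − $117,000.00/$2,233,165.06 = 0.022608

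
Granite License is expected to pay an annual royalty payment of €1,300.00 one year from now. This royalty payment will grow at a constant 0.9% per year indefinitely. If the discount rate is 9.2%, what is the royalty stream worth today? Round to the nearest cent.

Growing perpetuity: P = D₁ / (r − g) = €1,300.0000 / (0.092 − 0.009) = €15,662.65

€15662.65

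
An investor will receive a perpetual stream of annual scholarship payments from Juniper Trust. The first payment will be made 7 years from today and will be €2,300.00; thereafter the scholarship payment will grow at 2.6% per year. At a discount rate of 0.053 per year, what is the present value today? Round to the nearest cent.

€62487.60

Value at end of year 6: C₁ / (r − g) = €2,300.00 / (0.053 − 0.026) = €85,185.1852
Discount to today: PV = €85,185.1852 / (1 + 0.053)^6 = €85,185.1852 / 1.363233 = €62,487.60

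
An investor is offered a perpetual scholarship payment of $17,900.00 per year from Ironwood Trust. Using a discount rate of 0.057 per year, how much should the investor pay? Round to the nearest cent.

$314035.09

Level perpetuity: PV = C / r = $17,900.00 / 0.057 = $314,035.09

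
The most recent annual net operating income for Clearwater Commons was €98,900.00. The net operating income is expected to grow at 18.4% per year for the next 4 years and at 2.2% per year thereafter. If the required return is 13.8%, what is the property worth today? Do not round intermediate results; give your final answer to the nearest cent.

D_1 = 117097.60000
D_2 = 138643.55840
D_3 = 164153.97315
D_4 = 194358.30420
Terminal value at year 4: TV = D_4×(1+g_2)/(r−g_2) = 198634.18690/0.116 = 1712363.68015
P_0 = D_1/(1+r)^1 + D_2/(1+r)^2 + D_3/(1+r)^3 + D_4/(1+r)^4 + TV/(1+r)^4
    = 102897.71529 + 107057.02540 + 111384.46228 + 115886.82191 + 1021002.86202 = 1458228.88690

€1458228.89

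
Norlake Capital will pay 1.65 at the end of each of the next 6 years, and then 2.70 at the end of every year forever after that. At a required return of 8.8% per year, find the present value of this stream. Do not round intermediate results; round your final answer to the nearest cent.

PV of 6-year annuity: 1.65 × [1 − (1+0.088)^−6] / 0.088 = 7.44611
Perpetuity value at year 6: 2.70 / 0.088 = 30.68182
PV of perpetuity: 30.68182 / (1+0.088)^6 = 18.49727
Total PV = 7.44611 + 18.49727 = 25.94338

25.94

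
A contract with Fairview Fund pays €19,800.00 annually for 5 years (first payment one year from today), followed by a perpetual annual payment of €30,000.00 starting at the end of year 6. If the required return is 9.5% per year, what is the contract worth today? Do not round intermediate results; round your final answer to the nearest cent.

PV of 5-year annuity: €19,800.00 × [1 − (1+0.095)^−5] / 0.095 = 76026.23397
Perpetuity value at year 5: €30,000.00 / 0.095 = 315789.47368
PV of perpetuity: 315789.47368 / (1+0.095)^5 = 200598.21009
Total PV = 76026.23397 + 200598.21009 = 276624.44406

€276624.44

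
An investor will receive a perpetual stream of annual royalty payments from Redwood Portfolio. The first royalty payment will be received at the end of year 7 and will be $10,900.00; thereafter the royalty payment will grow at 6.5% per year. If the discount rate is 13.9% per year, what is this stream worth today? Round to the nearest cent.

$67460.95

Value at end of year 6: C₁ / (r − g) = $10,900.00 / (0.139 − 0.065) = $147,297.2973
Discount to today: PV = $147,297.2973 / (1 + 0.139)^6 = $147,297.2973 / 2.183445 = $67,460.95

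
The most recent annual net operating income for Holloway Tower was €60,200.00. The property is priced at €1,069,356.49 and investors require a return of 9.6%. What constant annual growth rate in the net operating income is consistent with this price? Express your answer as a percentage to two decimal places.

3.76%

P = D₀(1+g)/(r−g) ⇒ P(r−g) = D₀(1+g) ⇒ g(P+D₀) = P·r − D₀
g = (P·r − D₀)/(P + D₀) = (€1,069,356.49×0.096 − €60,200.00) / (€1,069,356.49 + €60,200.00) = 0.037588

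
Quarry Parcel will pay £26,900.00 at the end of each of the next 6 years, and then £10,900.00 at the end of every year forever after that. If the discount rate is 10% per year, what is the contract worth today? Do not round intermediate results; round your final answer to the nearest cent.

PV of 6-year annuity: £26,900.00 × [1 − (1+0.1)^−6] / 0.1 = 117156.51282
Perpetuity value at year 6: £10,900.00 / 0.1 = 109000.00000
PV of perpetuity: 109000.00000 / (1+0.1)^6 = 61527.65838
Total PV = 117156.51282 + 61527.65838 = 178684.17119

£178684.17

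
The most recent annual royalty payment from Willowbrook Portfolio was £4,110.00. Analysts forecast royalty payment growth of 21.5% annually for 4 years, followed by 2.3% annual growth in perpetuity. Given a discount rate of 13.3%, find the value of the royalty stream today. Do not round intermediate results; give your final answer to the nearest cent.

£70186.50

D_1 = 4993.65000
D_2 = 6067.28475
D_3 = 7371.75097
D_4 = 8956.67743
Terminal value at year 4: TV = D_4×(1+g_2)/(r−g_2) = 9162.68101/0.11 = 83297.10010
P_0 = D_1/(1+r)^1 + D_2/(1+r)^2 + D_3/(1+r)^3 + D_4/(1+r)^4 + TV/(1+r)^4
    = 4407.45808 + 4726.44445 + 5068.51722 + 5435.34724 + 50548.72930 = 70186.49628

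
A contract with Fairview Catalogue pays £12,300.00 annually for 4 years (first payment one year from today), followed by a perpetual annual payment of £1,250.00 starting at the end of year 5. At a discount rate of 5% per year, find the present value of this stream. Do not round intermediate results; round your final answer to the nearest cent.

£64182.75

PV of 4-year annuity: £12,300.00 × [1 − (1+0.05)^−4] / 0.05 = 43615.19120
Perpetuity value at year 4: £1,250.00 / 0.05 = 25000.00000
PV of perpetuity: 25000.00000 / (1+0.05)^4 = 20567.56187
Total PV = 43615.19120 + 20567.56187 = 64182.75307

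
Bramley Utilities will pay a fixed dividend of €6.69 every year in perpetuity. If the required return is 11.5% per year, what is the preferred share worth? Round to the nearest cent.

Level perpetuity: PV = C / r = €6.69 / 0.115 = €58.17

€58.17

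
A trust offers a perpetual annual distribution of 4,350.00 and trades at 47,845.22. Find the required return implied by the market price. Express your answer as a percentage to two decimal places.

9.09%

P = C/r ⇒ r = C/P = 4,350.00/47,845.22 = 0.090918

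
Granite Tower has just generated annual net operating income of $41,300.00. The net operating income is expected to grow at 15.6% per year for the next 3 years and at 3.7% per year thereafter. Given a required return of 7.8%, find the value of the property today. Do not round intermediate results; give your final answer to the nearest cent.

$1430847.75

D_1 = 47742.80000
D_2 = 55190.67680
D_3 = 63800.42238
Terminal value at year 3: TV = D_3×(1+g_2)/(r−g_2) = 66161.03801/0.041 = 1613683.85388
P_0 = D_1/(1+r)^1 + D_2/(1+r)^2 + D_3/(1+r)^3 + TV/(1+r)^3
    = 44288.31169 + 47492.84630 + 50929.24891 + 1288137.34434 = 1430847.75124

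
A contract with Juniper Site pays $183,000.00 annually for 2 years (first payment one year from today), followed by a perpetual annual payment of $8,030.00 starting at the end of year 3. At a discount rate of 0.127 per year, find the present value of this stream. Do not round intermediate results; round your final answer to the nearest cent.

PV of 2-year annuity: $183,000.00 × [1 − (1+0.127)^−2] / 0.127 = 306457.84798
Perpetuity value at year 2: $8,030.00 / 0.127 = 63228.34646
PV of perpetuity: 63228.34646 / (1+0.127)^2 = 49781.04307
Total PV = 306457.84798 + 49781.04307 = 356238.89105

$356238.89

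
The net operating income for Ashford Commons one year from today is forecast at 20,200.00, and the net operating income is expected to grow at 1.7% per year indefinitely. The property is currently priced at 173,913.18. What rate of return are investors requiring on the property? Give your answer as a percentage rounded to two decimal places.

13.31%

P = D₁/(r − g) ⇒ r = D₁/P + g = 20,200.0000/173,913.18 + 0.017 = 0.116150 + 0.017 = 0.133150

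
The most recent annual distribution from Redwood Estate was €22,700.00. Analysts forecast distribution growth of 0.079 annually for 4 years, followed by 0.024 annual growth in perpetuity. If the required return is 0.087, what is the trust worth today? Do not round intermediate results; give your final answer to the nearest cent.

€447364.10

D_1 = 24493.30000
D_2 = 26428.27070
D_3 = 28516.10409
D_4 = 30768.87631
Terminal value at year 4: TV = D_4×(1+g_2)/(r−g_2) = 31507.32934/0.063 = 500116.33872
P_0 = D_1/(1+r)^1 + D_2/(1+r)^2 + D_3/(1+r)^3 + D_4/(1+r)^4 + TV/(1+r)^4
    = 22532.93468 + 22367.09892 + 22202.48365 + 22039.07991 + 358222.50520 = 447364.10236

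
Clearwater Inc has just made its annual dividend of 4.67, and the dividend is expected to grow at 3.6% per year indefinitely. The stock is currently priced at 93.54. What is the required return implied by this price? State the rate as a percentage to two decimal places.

D₁ = 4.67 × 1.036 = 4.8381
P = D₁/(r − g) ⇒ r = D₁/P + g = 4.8381/93.54 + 0.036 = 0.051722 + 0.036 = 0.087722

8.77%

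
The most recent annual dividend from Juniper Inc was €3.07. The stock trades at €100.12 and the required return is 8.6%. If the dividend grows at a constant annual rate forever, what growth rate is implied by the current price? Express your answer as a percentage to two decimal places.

5.37%

P = D₀(1+g)/(r−g) ⇒ P(r−g) = D₀(1+g) ⇒ g(P+D₀) = P·r − D₀
g = (P·r − D₀)/(P + D₀) = (€100.12×0.086 − €3.07) / (€100.12 + €3.07) = 0.053690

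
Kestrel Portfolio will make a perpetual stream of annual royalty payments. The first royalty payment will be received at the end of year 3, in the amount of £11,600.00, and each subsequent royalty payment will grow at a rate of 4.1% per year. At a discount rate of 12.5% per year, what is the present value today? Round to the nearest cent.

£109112.29

Value at end of year 2: C₁ / (r − g) = £11,600.00 / (0.125 − 0.041) = £138,095.2381
Discount to today: PV = £138,095.2381 / (1 + 0.125)^2 = £138,095.2381 / 1.265625 = £109,112.29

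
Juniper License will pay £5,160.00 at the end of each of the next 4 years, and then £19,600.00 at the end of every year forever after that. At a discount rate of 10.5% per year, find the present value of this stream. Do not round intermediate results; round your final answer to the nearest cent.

PV of 4-year annuity: £5,160.00 × [1 − (1+0.105)^−4] / 0.105 = 16181.02902
Perpetuity value at year 4: £19,600.00 / 0.105 = 186666.66667
PV of perpetuity: 186666.66667 / (1+0.105)^4 = 125203.84326
Total PV = 16181.02902 + 125203.84326 = 141384.87228

£141384.87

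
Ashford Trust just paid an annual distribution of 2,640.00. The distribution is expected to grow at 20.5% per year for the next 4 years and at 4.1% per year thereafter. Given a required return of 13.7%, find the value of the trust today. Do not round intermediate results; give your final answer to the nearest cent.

48351.35

D_1 = 3181.20000
D_2 = 3833.34600
D_3 = 4619.18193
D_4 = 5566.11423
Terminal value at year 4: TV = D_4×(1+g_2)/(r−g_2) = 5794.32491/0.096 = 60357.55113
P_0 = D_1/(1+r)^1 + D_2/(1+r)^2 + D_3/(1+r)^3 + D_4/(1+r)^4 + TV/(1+r)^4
    = 2797.88918 + 2965.22116 + 3142.56069 + 3330.50627 + 36115.17738 = 48351.35469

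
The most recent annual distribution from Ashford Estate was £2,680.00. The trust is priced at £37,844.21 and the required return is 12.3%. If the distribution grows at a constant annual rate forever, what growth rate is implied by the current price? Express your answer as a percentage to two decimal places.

P = D₀(1+g)/(r−g) ⇒ P(r−g) = D₀(1+g) ⇒ g(P+D₀) = P·r − D₀
g = (P·r − D₀)/(P + D₀) = (£37,844.21×0.123 − £2,680.00) / (£37,844.21 + £2,680.00) = 0.048732

4.87%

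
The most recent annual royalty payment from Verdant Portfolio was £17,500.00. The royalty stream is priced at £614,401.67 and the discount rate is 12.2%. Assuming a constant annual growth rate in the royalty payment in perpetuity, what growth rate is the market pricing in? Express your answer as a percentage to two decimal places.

9.09%

P = D₀(1+g)/(r−g) ⇒ P(r−g) = D₀(1+g) ⇒ g(P+D₀) = P·r − D₀
g = (P·r − D₀)/(P + D₀) = (£614,401.67×0.122 − £17,500.00) / (£614,401.67 + £17,500.00) = 0.090927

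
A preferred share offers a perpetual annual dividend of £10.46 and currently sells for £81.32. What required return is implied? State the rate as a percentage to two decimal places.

12.86%

P = C/r ⇒ r = C/P = £10.46/£81.32 = 0.128628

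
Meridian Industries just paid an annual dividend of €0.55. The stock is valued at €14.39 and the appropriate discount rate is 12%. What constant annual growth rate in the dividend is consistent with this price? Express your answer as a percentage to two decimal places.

P = D₀(1+g)/(r−g) ⇒ P(r−g) = D₀(1+g) ⇒ g(P+D₀) = P·r − D₀
g = (P·r − D₀)/(P + D₀) = (€14.39×0.12 − €0.55) / (€14.39 + €0.55) = 0.078768

7.88%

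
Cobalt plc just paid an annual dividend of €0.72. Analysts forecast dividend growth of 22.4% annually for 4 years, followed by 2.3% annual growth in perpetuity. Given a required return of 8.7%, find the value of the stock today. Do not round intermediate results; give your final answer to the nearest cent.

€22.41

D_1 = 0.88128
D_2 = 1.07869
D_3 = 1.32031
D_4 = 1.61606
Terminal value at year 4: TV = D_4×(1+g_2)/(r−g_2) = 1.65323/0.064 = 25.83175
P_0 = D_1/(1+r)^1 + D_2/(1+r)^2 + D_3/(1+r)^3 + D_4/(1+r)^4 + TV/(1+r)^4
    = 0.81075 + 0.91293 + 1.02799 + 1.15755 + 18.50272 = 22.41193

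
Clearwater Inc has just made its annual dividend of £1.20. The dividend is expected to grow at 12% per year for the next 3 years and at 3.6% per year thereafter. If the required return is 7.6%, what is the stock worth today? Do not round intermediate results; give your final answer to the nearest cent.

D_1 = 1.34400
D_2 = 1.50528
D_3 = 1.68591
Terminal value at year 3: TV = D_3×(1+g_2)/(r−g_2) = 1.74661/0.04 = 43.66516
P_0 = D_1/(1+r)^1 + D_2/(1+r)^2 + D_3/(1+r)^3 + TV/(1+r)^3
    = 1.24907 + 1.30015 + 1.35331 + 35.05083 = 38.95336

£38.95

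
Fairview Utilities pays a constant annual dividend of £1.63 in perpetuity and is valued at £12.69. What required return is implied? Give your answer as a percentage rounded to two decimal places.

P = C/r ⇒ r = C/P = £1.63/£12.69 = 0.128448

12.84%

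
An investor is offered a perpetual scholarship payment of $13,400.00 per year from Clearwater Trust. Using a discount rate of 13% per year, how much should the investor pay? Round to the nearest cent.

$103076.92

Level perpetuity: PV = C / r = $13,400.00 / 0.13 = $103,076.92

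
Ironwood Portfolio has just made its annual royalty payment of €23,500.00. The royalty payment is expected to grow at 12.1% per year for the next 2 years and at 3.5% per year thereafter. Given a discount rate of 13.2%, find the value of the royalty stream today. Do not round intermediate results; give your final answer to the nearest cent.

D_1 = 26343.50000
D_2 = 29531.06350
Terminal value at year 2: TV = D_2×(1+g_2)/(r−g_2) = 30564.65072/0.097 = 315099.49198
P_0 = D_1/(1+r)^1 + D_2/(1+r)^2 + TV/(1+r)^2
    = 23271.64311 + 23045.50523 + 245897.91668 = 292215.06502

€292215.07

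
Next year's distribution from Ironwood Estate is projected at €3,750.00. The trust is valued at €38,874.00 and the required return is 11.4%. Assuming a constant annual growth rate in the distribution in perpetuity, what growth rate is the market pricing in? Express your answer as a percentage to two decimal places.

P = D₁/(r−g) ⇒ g = r − D₁/P = 0.114 − €3,750.00/€38,874.00 = 0.017534

1.75%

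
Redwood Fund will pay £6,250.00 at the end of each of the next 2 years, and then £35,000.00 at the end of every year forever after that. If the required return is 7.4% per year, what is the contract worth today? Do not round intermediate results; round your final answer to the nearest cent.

PV of 2-year annuity: £6,250.00 × [1 − (1+0.074)^−2] / 0.074 = 11237.77174
Perpetuity value at year 2: £35,000.00 / 0.074 = 472972.97297
PV of perpetuity: 472972.97297 / (1+0.074)^2 = 410041.45121
Total PV = 11237.77174 + 410041.45121 = 421279.22295

£421279.22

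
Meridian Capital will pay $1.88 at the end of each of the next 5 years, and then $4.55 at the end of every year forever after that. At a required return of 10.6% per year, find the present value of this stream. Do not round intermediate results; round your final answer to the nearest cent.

$32.96

PV of 5-year annuity: $1.88 × [1 − (1+0.106)^−5] / 0.106 = 7.01877
Perpetuity value at year 5: $4.55 / 0.106 = 42.92453
PV of perpetuity: 42.92453 / (1+0.106)^5 = 25.93761
Total PV = 7.01877 + 25.93761 = 32.95638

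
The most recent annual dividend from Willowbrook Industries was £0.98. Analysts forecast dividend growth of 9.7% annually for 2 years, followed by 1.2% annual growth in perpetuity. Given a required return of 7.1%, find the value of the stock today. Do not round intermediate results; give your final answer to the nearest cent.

£19.67

D_1 = 1.07506
D_2 = 1.17934
Terminal value at year 2: TV = D_2×(1+g_2)/(r−g_2) = 1.19349/0.059 = 20.22869
P_0 = D_1/(1+r)^1 + D_2/(1+r)^2 + TV/(1+r)^2
    = 1.00379 + 1.02816 + 17.63555 = 19.66750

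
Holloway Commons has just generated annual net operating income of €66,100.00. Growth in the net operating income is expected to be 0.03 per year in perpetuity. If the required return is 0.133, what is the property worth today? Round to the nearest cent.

D₁ = D₀ × (1 + g) = €66,100.00 × 1.03 = €68,083.0000
Growing perpetuity: P = D₁ / (r − g) = €68,083.0000 / (0.133 − 0.03) = €661,000.00

€661000.00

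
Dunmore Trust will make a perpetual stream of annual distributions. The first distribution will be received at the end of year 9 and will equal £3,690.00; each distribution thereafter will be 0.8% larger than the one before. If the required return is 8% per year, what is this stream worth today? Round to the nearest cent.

Value at end of year 8: C₁ / (r − g) = £3,690.00 / (0.08 − 0.008) = £51,250.0000
Discount to today: PV = £51,250.0000 / (1 + 0.08)^8 = £51,250.0000 / 1.850930 = £27,688.78

£27688.78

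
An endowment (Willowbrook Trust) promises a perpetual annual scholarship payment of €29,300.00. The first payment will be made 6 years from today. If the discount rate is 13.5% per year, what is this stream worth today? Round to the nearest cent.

Value at end of year 5: C / r = €29,300.00 / 0.135 = €217,037.0370
Discount to today: PV = €217,037.0370 / (1 + 0.135)^5 = €217,037.0370 / 1.883559 = €115,227.08

€115227.08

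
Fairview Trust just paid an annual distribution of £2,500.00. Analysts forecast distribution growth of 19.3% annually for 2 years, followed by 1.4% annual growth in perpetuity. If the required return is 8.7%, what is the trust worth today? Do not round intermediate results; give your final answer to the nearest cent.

D_1 = 2982.50000
D_2 = 3558.12250
Terminal value at year 2: TV = D_2×(1+g_2)/(r−g_2) = 3607.93622/0.073 = 49423.78377
P_0 = D_1/(1+r)^1 + D_2/(1+r)^2 + TV/(1+r)^2
    = 2743.79025 + 3011.35397 + 41828.94420 = 47584.08842

£47584.09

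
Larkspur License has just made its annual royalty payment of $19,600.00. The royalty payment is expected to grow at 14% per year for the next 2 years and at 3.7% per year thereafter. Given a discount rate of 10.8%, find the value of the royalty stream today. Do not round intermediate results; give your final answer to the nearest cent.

D_1 = 22344.00000
D_2 = 25472.16000
Terminal value at year 2: TV = D_2×(1+g_2)/(r−g_2) = 26414.62992/0.071 = 372037.04113
P_0 = D_1/(1+r)^1 + D_2/(1+r)^2 + TV/(1+r)^2
    = 20166.06498 + 20748.47841 + 303044.67764 = 343959.22103

$343959.22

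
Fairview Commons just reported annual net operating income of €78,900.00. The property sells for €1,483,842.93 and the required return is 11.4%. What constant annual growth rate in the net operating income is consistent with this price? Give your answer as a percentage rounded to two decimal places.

5.78%

P = D₀(1+g)/(r−g) ⇒ P(r−g) = D₀(1+g) ⇒ g(P+D₀) = P·r − D₀
g = (P·r − D₀)/(P + D₀) = (€1,483,842.93×0.114 − €78,900.00) / (€1,483,842.93 + €78,900.00) = 0.057756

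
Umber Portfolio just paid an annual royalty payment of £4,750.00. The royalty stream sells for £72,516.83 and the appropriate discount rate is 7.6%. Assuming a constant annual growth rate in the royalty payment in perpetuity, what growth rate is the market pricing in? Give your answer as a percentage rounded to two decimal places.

0.99%

P = D₀(1+g)/(r−g) ⇒ P(r−g) = D₀(1+g) ⇒ g(P+D₀) = P·r − D₀
g = (P·r − D₀)/(P + D₀) = (£72,516.83×0.076 − £4,750.00) / (£72,516.83 + £4,750.00) = 0.009853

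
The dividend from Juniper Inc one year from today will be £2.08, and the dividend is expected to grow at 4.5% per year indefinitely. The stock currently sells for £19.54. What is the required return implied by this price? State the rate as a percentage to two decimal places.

15.14%

P = D₁/(r − g) ⇒ r = D₁/P + g = £2.0800/£19.54 + 0.045 = 0.106448 + 0.045 = 0.151448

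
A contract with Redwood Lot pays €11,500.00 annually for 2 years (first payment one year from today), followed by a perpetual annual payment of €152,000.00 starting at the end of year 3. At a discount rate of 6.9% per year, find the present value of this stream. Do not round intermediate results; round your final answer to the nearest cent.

€1948519.46

PV of 2-year annuity: €11,500.00 × [1 − (1+0.069)^−2] / 0.069 = 20821.06407
Perpetuity value at year 2: €152,000.00 / 0.069 = 2202898.55072
PV of perpetuity: 2202898.55072 / (1+0.069)^2 = 1927698.39951
Total PV = 20821.06407 + 1927698.39951 = 1948519.46358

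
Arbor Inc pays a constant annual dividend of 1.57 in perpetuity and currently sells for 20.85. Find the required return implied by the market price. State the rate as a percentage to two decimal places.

P = C/r ⇒ r = C/P = 1.57/20.85 = 0.075300

7.53%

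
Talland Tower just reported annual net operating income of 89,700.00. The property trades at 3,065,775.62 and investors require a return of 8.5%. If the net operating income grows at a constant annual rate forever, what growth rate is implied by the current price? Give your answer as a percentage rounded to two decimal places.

P = D₀(1+g)/(r−g) ⇒ P(r−g) = D₀(1+g) ⇒ g(P+D₀) = P·r − D₀
g = (P·r − D₀)/(P + D₀) = (3,065,775.62×0.085 − 89,700.00) / (3,065,775.62 + 89,700.00) = 0.054157

5.42%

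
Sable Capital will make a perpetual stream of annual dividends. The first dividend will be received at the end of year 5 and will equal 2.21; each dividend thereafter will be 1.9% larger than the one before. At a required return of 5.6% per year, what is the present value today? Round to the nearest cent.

Value at end of year 4: C₁ / (r − g) = 2.21 / (0.056 − 0.019) = 59.7297
Discount to today: PV = 59.7297 / (1 + 0.056)^4 = 59.7297 / 1.243528 = 48.03

48.03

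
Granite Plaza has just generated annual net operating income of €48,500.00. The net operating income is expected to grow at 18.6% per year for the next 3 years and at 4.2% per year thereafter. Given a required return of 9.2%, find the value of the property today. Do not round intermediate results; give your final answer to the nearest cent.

D_1 = 57521.00000
D_2 = 68219.90600
D_3 = 80908.80852
Terminal value at year 3: TV = D_3×(1+g_2)/(r−g_2) = 84306.97847/0.05 = 1686139.56947
P_0 = D_1/(1+r)^1 + D_2/(1+r)^2 + D_3/(1+r)^3 + TV/(1+r)^3
    = 52674.90842 + 57209.19541 + 62133.79648 + 1294868.31873 = 1466886.21906

€1466886.22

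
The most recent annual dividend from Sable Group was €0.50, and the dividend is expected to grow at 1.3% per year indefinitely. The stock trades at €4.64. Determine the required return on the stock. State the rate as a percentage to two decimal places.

D₁ = €0.50 × 1.013 = €0.5065
P = D₁/(r − g) ⇒ r = D₁/P + g = €0.5065/€4.64 + 0.013 = 0.109159 + 0.013 = 0.122159

12.22%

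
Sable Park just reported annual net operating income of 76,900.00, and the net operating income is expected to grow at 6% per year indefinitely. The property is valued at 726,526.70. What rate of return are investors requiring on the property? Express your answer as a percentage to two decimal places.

17.22%

D₁ = 76,900.00 × 1.06 = 81,514.0000
P = D₁/(r − g) ⇒ r = D₁/P + g = 81,514.0000/726,526.70 + 0.06 = 0.112197 + 0.06 = 0.172197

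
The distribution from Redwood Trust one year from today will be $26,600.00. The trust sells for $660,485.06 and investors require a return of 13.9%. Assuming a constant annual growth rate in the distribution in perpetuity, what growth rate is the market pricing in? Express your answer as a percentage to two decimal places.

P = D₁/(r−g) ⇒ g = r − D₁/P = 0.139 − $26,600.00/$660,485.06 = 0.098727

9.87%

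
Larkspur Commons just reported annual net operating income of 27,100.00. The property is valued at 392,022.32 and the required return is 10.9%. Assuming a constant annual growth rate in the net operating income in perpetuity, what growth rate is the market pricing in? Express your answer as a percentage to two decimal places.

P = D₀(1+g)/(r−g) ⇒ P(r−g) = D₀(1+g) ⇒ g(P+D₀) = P·r − D₀
g = (P·r − D₀)/(P + D₀) = (392,022.32×0.109 − 27,100.00) / (392,022.32 + 27,100.00) = 0.037293

3.73%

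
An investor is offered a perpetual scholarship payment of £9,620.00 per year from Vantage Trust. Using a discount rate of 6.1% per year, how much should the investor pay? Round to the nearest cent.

£157704.92

Level perpetuity: PV = C / r = £9,620.00 / 0.061 = £157,704.92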